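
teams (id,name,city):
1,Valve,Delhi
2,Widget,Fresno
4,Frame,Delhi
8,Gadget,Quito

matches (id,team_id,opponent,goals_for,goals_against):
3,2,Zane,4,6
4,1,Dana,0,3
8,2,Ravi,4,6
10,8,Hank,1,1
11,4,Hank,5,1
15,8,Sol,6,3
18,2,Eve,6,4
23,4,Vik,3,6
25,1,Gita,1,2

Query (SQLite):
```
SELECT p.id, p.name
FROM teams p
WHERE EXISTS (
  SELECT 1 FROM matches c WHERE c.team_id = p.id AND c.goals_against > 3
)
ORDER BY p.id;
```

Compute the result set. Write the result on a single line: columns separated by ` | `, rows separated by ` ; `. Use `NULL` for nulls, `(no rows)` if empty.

2 | Widget ; 4 | Frame

For each teams row, check whether any matches with matching team_id has goals_against > 3.
Keep rows where that is true.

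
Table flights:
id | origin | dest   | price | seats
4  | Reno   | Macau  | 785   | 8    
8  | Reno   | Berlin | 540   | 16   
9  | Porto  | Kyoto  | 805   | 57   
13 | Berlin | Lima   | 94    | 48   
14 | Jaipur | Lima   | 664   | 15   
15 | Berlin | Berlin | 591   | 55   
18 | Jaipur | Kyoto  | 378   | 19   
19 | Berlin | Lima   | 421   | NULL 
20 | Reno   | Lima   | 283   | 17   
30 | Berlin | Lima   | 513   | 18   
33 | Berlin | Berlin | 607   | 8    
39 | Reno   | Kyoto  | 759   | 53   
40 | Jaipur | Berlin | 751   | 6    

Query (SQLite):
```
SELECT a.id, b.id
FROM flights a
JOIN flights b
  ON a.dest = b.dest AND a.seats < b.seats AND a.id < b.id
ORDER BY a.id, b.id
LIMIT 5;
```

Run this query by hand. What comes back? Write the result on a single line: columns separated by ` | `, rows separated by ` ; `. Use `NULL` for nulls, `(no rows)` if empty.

Pairs (a,b) with same dest, a.seats < b.seats, a.id < b.id.
dest groups: Berlin:{8,15,33,40} Kyoto:{9,18,39} Lima:{13,14,19,20,30} Macau:{4}
Ordered by (a.id, b.id); first 5.

8 | 15 ; 14 | 20 ; 14 | 30 ; 18 | 39 ; 20 | 30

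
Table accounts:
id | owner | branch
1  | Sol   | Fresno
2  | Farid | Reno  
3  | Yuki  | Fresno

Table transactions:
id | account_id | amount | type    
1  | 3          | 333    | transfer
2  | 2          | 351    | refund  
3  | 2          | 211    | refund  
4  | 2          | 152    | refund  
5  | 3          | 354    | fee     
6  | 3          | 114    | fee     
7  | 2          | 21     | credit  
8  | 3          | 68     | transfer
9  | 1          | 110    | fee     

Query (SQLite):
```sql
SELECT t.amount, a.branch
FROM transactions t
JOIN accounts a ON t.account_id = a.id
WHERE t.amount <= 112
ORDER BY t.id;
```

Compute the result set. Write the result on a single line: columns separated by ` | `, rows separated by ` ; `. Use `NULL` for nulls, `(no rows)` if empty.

Each transactions row matches the accounts row where account_id = accounts.id.
Then keep rows with t.amount <= 112.

21 | Reno ; 68 | Fresno ; 110 | Fresno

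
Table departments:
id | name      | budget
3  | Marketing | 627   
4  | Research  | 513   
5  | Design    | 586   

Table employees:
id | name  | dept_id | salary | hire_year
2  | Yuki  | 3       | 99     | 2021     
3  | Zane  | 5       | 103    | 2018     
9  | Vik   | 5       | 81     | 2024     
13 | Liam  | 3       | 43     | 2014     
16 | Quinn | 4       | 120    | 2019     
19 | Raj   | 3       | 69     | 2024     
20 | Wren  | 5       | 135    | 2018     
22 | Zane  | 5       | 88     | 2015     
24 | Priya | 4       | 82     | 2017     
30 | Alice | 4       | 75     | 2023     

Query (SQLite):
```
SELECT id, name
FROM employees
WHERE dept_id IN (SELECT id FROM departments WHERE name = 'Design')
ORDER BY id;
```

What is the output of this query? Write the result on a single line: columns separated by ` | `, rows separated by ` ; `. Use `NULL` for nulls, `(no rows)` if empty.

Inner query: departments.id where name = 'Design'.
Outer: keep employees rows whose dept_id is in that set.
Inner query → {5}

3 | Zane ; 9 | Vik ; 20 | Wren ; 22 | Zane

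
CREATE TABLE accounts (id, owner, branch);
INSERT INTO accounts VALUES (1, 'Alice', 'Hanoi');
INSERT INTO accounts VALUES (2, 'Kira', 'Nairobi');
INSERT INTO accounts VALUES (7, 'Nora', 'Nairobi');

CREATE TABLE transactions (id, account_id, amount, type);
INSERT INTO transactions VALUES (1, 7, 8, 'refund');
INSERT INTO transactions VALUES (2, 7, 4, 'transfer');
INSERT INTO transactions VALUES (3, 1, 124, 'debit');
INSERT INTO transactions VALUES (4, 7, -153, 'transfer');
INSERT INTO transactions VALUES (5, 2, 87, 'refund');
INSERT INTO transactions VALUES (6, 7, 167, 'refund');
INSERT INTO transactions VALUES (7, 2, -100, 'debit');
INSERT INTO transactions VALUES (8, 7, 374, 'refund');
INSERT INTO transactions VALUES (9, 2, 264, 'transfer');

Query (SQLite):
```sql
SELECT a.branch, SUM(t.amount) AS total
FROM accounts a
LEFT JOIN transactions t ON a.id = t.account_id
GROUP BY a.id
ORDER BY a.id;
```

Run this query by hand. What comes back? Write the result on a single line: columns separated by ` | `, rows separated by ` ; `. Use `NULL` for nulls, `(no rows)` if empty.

LEFT JOIN keeps every accounts row; unmatched ones get NULL for transactions columns.
Group by accounts.id and compute SUM(t.amount). SUM over an all-NULL group is NULL.
  1: ids {3} → SUM(t.amount)=124
  2: ids {5, 7, 9} → SUM(t.amount)=251
  7: ids {1, 2, 4, 6, 8} → SUM(t.amount)=400

Hanoi | 124 ; Nairobi | 251 ; Nairobi | 400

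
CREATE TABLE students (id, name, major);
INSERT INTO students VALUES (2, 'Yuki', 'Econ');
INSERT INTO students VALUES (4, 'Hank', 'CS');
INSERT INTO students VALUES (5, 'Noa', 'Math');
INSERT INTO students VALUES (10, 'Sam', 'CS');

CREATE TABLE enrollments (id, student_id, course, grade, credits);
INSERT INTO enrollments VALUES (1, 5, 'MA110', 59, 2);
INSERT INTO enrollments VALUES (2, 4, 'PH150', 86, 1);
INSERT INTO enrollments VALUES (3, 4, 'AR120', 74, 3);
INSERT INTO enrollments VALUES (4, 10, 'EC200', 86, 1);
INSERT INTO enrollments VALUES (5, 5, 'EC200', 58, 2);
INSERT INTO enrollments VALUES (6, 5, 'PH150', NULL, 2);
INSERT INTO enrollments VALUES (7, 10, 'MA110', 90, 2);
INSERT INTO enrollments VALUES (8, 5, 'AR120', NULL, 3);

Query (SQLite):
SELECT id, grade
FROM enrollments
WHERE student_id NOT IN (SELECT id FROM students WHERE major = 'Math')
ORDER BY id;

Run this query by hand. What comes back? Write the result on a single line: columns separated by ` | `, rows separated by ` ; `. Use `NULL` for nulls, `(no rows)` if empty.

Inner query: students.id where major = 'Math'.
Outer: keep enrollments rows whose student_id is not in that set.
Inner query → {5}

2 | 86 ; 3 | 74 ; 4 | 86 ; 7 | 90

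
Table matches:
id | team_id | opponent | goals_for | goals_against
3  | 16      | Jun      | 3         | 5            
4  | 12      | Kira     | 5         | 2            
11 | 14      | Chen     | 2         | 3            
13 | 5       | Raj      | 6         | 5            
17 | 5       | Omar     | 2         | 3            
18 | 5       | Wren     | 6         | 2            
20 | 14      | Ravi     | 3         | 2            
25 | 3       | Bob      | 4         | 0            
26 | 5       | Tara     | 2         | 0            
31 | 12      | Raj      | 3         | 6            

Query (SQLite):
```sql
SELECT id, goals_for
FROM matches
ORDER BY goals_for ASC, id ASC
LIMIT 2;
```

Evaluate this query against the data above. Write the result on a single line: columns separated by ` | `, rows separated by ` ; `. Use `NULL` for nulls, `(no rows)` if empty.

11 | 2 ; 17 | 2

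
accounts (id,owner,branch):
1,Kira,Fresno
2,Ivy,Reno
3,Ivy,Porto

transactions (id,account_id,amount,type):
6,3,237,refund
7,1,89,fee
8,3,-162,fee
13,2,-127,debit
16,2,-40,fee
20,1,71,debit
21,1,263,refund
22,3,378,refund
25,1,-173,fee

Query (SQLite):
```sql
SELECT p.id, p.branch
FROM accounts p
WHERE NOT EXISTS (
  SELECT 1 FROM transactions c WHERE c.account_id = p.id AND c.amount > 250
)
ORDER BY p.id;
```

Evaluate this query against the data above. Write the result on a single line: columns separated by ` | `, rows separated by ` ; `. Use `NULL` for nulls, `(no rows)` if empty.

2 | Reno

For each accounts row, check whether any transactions with matching account_id has amount > 250.
Keep rows where that is false.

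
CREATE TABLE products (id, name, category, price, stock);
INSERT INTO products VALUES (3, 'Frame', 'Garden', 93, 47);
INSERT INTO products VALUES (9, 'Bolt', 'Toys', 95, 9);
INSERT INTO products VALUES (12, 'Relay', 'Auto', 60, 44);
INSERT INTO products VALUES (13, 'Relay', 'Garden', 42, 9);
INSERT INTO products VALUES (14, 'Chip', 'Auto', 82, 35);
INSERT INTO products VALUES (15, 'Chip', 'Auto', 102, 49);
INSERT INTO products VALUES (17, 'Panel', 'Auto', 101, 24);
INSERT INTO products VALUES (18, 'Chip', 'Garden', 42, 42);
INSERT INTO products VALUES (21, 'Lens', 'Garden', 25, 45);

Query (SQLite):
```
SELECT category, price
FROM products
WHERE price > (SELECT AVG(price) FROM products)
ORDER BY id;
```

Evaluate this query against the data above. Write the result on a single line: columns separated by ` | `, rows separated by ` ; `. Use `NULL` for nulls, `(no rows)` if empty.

Scalar subquery: AVG(price) over all products rows = 71.333333 (≈; comparison uses full precision).
Keep rows where price > that value.

Garden | 93 ; Toys | 95 ; Auto | 82 ; Auto | 102 ; Auto | 101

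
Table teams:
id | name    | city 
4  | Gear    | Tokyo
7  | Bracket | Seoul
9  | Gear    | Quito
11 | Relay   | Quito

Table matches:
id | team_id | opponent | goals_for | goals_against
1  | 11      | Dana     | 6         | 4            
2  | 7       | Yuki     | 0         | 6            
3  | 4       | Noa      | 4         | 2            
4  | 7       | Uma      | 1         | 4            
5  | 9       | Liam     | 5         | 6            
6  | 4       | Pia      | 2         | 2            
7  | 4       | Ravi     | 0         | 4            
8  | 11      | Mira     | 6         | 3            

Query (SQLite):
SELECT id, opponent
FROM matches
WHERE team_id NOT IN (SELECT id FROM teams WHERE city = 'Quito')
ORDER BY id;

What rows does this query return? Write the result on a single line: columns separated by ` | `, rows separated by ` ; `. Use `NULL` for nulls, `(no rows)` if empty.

Inner query: teams.id where city = 'Quito'.
Outer: keep matches rows whose team_id is not in that set.
Inner query → {9, 11}

2 | Yuki ; 3 | Noa ; 4 | Uma ; 6 | Pia ; 7 | Ravi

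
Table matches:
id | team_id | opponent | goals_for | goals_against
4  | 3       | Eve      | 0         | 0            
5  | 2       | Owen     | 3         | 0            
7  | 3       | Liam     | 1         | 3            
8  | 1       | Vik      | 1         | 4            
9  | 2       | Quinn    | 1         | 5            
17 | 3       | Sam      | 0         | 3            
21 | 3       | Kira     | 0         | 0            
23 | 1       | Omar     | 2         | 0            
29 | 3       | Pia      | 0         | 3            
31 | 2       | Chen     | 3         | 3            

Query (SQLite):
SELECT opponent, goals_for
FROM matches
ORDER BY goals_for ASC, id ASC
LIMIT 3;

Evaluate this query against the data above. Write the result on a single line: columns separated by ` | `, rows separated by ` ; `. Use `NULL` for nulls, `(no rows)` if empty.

Eve | 0 ; Sam | 0 ; Kira | 0

Sort by goals_for asc, tiebreak id asc: (0, id=4), (0, id=17), (0, id=21), (0, id=29), (1, id=7), (1, id=8) …. Take first 3.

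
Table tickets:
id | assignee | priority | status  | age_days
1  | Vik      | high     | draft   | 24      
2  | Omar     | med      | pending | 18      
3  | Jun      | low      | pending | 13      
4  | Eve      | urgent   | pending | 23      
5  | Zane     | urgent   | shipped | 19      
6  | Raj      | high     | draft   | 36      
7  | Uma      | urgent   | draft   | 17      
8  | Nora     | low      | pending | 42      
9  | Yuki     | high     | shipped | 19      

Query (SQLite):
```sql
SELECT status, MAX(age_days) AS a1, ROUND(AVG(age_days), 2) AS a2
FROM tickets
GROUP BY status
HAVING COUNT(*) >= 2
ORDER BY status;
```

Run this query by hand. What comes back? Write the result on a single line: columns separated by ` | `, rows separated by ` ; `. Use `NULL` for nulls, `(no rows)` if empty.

Group tickets by status.
Per group compute: MAX(age_days), ROUND(AVG(age_days), 2).
HAVING: drop groups with fewer than 2 rows.
  draft: ids {1, 6, 7} → MAX(age_days)=36, ROUND(AVG(age_days), 2)=25.67
  pending: ids {2, 3, 4, 8} → MAX(age_days)=42, ROUND(AVG(age_days), 2)=24
  shipped: ids {5, 9} → MAX(age_days)=19, ROUND(AVG(age_days), 2)=19

draft | 36 | 25.67 ; pending | 42 | 24 ; shipped | 19 | 19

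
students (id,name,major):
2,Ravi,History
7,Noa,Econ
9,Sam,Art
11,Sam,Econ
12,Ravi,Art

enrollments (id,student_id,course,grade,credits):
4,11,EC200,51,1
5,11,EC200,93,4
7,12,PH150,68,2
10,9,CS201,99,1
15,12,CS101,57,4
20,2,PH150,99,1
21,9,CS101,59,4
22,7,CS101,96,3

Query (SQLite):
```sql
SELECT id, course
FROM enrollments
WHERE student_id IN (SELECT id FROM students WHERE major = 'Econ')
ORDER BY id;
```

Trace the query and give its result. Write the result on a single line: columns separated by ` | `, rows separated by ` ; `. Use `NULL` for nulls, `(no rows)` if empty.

Inner query: students.id where major = 'Econ'.
Outer: keep enrollments rows whose student_id is in that set.
Inner query → {7, 11}

4 | EC200 ; 5 | EC200 ; 22 | CS101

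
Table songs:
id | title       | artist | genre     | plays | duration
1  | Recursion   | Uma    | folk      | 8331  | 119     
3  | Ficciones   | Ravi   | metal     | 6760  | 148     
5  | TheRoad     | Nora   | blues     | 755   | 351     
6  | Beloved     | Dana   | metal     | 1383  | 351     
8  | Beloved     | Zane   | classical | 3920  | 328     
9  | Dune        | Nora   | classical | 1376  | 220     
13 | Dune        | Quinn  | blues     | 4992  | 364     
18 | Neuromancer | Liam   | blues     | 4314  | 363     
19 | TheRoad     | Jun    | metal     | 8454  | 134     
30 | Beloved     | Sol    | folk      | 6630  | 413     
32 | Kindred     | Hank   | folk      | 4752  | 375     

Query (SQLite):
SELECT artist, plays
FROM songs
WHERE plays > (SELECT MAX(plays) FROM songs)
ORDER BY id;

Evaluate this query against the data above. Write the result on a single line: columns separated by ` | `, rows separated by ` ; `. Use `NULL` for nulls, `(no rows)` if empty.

Scalar subquery: MAX(plays) over all songs rows = 8454.
Keep rows where plays > that value.

(no rows)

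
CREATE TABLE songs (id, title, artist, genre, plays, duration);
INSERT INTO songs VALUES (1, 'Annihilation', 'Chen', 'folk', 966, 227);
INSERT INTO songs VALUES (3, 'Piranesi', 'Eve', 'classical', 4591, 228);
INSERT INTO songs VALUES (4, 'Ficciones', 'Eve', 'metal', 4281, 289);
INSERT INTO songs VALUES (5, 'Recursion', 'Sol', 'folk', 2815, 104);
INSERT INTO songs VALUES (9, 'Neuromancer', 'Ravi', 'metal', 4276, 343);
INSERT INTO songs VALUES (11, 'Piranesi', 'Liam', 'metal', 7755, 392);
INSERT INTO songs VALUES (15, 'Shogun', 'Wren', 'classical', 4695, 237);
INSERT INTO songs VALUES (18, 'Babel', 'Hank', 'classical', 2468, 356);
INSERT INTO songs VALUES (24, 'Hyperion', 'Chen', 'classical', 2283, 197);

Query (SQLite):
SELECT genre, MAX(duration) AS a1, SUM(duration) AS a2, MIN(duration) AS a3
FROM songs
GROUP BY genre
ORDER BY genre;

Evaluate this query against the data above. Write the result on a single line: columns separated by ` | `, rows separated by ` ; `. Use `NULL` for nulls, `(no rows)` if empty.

Group songs by genre.
Per group compute: MAX(duration), SUM(duration), MIN(duration).
  classical: ids {3, 15, 18, 24} → MAX(duration)=356, SUM(duration)=1018, MIN(duration)=197
  folk: ids {1, 5} → MAX(duration)=227, SUM(duration)=331, MIN(duration)=104
  metal: ids {4, 9, 11} → MAX(duration)=392, SUM(duration)=1024, MIN(duration)=289

classical | 356 | 1018 | 197 ; folk | 227 | 331 | 104 ; metal | 392 | 1024 | 289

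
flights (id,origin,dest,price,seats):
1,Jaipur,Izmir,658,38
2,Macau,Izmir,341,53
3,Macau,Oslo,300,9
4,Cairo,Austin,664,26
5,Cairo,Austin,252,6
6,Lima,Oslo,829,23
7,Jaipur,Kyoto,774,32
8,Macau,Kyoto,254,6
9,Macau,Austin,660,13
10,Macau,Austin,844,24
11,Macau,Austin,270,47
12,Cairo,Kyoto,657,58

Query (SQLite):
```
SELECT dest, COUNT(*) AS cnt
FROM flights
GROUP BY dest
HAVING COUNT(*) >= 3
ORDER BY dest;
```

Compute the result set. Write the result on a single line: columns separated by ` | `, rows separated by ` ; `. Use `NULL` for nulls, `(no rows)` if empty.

Austin | 5 ; Kyoto | 3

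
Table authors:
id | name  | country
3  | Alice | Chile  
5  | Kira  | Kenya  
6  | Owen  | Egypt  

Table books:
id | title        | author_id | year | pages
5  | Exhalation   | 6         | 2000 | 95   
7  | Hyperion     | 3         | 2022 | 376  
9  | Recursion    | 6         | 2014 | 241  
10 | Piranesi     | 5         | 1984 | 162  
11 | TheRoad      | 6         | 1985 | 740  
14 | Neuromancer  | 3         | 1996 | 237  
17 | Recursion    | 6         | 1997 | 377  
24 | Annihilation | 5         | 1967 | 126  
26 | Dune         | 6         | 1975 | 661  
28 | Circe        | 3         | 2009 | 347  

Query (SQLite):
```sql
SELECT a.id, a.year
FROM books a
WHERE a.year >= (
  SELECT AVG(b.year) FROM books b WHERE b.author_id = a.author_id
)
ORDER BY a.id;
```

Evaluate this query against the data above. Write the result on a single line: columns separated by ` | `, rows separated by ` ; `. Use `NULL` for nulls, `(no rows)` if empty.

5 | 2000 ; 7 | 2022 ; 9 | 2014 ; 10 | 1984 ; 17 | 1997 ; 28 | 2009

For each books row a, compute AVG(year) over rows sharing a.author_id.
Keep row a if a.year >= that per-group AVG.
  author_id=3: AVG(year) = 2009.0
  author_id=5: AVG(year) = 1975.5
  author_id=6: AVG(year) = 1994.2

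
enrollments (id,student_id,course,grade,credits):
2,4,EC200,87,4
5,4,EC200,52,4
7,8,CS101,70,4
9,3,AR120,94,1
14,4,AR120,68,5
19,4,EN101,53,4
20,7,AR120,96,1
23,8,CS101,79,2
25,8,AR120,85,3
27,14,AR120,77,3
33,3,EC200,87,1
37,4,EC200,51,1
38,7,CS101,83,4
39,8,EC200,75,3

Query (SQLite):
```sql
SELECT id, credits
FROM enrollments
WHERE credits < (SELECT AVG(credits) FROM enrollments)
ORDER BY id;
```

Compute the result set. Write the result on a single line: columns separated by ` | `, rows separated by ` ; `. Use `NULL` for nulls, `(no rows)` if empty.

9 | 1 ; 20 | 1 ; 23 | 2 ; 33 | 1 ; 37 | 1

Scalar subquery: AVG(credits) over all enrollments rows = 2.857143 (≈; comparison uses full precision).
Keep rows where credits < that value.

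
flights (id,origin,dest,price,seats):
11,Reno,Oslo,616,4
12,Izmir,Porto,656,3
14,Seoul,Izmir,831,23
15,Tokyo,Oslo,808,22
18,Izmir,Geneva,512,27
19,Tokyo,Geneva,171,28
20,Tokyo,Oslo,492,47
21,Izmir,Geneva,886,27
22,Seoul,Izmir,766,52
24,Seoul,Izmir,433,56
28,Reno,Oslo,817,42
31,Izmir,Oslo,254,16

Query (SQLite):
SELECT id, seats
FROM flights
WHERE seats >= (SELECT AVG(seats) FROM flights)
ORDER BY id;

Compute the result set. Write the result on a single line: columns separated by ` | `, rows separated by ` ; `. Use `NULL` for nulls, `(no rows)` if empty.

20 | 47 ; 22 | 52 ; 24 | 56 ; 28 | 42

Scalar subquery: AVG(seats) over all flights rows = 28.916667 (≈; comparison uses full precision).
Keep rows where seats >= that value.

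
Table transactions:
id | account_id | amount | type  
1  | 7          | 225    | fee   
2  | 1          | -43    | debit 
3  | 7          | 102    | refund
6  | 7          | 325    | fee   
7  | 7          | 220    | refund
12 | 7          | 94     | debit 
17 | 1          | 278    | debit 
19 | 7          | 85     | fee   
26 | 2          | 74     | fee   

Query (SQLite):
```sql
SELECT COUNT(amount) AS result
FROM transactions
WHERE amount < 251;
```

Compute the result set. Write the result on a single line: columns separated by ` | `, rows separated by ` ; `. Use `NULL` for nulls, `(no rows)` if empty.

Rows where amount < 251 → amount values: [225, -43, 102, 220, 94, 85, 74].
COUNT(amount) counts non-NULL values → 7.

7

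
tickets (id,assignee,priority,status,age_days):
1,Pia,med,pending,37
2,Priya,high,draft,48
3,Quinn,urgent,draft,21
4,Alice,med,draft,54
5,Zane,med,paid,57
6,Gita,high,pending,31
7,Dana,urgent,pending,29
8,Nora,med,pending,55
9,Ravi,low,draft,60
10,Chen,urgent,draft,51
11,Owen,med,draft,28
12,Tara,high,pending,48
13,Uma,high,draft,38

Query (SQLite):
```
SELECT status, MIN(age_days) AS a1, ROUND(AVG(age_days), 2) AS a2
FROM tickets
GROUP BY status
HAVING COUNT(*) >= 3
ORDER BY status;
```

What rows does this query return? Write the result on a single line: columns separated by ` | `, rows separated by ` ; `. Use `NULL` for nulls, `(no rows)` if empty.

draft | 21 | 42.86 ; pending | 29 | 40

Group tickets by status.
Per group compute: MIN(age_days), ROUND(AVG(age_days), 2).
HAVING: drop groups with fewer than 3 rows.
  draft: ids {2, 3, 4, 9, 10, 11, 13} → MIN(age_days)=21, ROUND(AVG(age_days), 2)=42.86
  paid: ids {5} → MIN(age_days)=57, ROUND(AVG(age_days), 2)=57
  pending: ids {1, 6, 7, 8, 12} → MIN(age_days)=29, ROUND(AVG(age_days), 2)=40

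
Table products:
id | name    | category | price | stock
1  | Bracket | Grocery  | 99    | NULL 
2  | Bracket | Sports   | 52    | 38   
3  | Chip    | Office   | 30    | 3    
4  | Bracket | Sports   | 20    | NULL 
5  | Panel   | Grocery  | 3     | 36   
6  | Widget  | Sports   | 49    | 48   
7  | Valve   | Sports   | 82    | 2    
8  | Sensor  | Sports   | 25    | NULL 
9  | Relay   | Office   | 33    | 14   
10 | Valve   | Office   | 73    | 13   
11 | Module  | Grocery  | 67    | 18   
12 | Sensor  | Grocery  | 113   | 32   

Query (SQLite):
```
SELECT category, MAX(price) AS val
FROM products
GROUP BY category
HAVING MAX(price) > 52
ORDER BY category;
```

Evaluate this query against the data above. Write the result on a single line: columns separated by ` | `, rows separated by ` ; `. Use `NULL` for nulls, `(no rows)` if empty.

Partition products by category; compute MAX(price) within each group.
HAVING: keep groups where MAX(price) > 52.
  Grocery: ids {1, 5, 11, 12} → MAX(price)=113
  Office: ids {3, 9, 10} → MAX(price)=73
  Sports: ids {2, 4, 6, 7, 8} → MAX(price)=82

Grocery | 113 ; Office | 73 ; Sports | 82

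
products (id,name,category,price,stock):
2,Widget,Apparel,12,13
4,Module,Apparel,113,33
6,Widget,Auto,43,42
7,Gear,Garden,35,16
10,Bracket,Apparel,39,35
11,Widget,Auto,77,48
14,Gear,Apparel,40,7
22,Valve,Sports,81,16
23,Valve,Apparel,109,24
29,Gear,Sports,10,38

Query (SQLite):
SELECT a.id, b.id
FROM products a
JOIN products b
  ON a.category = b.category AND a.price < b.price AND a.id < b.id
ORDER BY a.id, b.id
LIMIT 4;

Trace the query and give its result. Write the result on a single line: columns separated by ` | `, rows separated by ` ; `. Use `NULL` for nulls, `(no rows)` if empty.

Pairs (a,b) with same category, a.price < b.price, a.id < b.id.
category groups: Apparel:{2,4,10,14,23} Auto:{6,11} Garden:{7} Sports:{22,29}
Ordered by (a.id, b.id); first 4.

2 | 4 ; 2 | 10 ; 2 | 14 ; 2 | 23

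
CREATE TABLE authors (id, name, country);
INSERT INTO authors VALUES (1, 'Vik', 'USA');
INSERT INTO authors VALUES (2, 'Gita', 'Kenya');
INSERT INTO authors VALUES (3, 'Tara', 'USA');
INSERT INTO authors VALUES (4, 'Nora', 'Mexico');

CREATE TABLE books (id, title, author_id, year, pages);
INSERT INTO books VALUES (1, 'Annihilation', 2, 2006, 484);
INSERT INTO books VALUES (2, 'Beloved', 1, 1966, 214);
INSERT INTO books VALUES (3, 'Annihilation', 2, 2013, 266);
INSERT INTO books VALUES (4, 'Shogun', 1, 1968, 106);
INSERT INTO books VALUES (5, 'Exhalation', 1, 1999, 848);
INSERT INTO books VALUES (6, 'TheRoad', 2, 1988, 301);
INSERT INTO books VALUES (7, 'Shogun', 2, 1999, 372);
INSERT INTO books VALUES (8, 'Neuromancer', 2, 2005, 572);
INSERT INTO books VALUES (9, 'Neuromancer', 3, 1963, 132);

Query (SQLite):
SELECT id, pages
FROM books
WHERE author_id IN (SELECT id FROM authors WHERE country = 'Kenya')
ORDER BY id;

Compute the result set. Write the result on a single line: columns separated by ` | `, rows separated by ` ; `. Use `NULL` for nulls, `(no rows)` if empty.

1 | 484 ; 3 | 266 ; 6 | 301 ; 7 | 372 ; 8 | 572

Inner query: authors.id where country = 'Kenya'.
Outer: keep books rows whose author_id is in that set.
Inner query → {2}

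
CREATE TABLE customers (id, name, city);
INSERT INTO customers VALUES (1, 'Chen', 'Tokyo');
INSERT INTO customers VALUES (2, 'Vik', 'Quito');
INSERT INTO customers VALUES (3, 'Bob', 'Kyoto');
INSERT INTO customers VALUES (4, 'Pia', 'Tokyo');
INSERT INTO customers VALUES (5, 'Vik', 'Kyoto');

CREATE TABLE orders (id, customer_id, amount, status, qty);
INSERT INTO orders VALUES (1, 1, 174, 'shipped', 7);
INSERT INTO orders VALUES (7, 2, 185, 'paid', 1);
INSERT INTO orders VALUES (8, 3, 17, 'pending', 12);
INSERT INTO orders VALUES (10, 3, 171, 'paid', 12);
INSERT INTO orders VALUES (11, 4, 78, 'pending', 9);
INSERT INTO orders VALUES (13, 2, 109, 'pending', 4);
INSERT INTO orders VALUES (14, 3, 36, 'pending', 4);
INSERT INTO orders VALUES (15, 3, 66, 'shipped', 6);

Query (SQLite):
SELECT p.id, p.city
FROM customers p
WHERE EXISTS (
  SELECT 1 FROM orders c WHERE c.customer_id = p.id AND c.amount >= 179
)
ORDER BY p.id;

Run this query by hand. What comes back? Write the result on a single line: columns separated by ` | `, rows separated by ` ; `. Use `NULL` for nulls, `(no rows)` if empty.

For each customers row, check whether any orders with matching customer_id has amount >= 179.
Keep rows where that is true.

2 | Quito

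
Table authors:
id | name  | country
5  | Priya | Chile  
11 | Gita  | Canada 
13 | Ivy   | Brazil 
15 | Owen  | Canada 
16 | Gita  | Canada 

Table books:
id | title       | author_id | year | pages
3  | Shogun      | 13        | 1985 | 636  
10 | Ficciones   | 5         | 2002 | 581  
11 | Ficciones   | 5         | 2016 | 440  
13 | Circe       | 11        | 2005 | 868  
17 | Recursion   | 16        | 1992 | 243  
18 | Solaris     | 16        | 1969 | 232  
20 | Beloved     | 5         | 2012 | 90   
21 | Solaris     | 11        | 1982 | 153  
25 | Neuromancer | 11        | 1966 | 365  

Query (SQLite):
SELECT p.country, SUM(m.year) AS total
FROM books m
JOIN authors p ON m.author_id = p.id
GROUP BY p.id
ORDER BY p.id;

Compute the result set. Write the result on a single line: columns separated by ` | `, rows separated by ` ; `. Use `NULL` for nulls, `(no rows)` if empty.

Chile | 6030 ; Canada | 5953 ; Brazil | 1985 ; Canada | 3961

Join each books row to its authors via author_id.
Group joined rows by authors.id; compute SUM(m.year) per group.
  5: ids {10, 11, 20} → SUM(m.year)=6030
  11: ids {13, 21, 25} → SUM(m.year)=5953
  13: ids {3} → SUM(m.year)=1985
  16: ids {17, 18} → SUM(m.year)=3961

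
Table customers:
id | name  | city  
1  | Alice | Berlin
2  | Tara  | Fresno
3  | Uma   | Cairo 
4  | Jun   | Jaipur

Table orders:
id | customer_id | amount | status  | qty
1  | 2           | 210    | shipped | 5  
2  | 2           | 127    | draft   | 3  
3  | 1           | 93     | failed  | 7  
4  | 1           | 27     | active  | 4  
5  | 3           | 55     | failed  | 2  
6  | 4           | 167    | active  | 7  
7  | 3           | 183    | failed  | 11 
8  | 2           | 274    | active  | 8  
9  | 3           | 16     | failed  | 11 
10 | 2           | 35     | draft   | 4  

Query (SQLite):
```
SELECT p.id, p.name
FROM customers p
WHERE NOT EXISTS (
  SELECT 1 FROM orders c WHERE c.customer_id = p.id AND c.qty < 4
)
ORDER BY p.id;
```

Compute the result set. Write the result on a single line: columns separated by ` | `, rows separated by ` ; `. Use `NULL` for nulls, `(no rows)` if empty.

For each customers row, check whether any orders with matching customer_id has qty < 4.
Keep rows where that is false.

1 | Alice ; 4 | Jun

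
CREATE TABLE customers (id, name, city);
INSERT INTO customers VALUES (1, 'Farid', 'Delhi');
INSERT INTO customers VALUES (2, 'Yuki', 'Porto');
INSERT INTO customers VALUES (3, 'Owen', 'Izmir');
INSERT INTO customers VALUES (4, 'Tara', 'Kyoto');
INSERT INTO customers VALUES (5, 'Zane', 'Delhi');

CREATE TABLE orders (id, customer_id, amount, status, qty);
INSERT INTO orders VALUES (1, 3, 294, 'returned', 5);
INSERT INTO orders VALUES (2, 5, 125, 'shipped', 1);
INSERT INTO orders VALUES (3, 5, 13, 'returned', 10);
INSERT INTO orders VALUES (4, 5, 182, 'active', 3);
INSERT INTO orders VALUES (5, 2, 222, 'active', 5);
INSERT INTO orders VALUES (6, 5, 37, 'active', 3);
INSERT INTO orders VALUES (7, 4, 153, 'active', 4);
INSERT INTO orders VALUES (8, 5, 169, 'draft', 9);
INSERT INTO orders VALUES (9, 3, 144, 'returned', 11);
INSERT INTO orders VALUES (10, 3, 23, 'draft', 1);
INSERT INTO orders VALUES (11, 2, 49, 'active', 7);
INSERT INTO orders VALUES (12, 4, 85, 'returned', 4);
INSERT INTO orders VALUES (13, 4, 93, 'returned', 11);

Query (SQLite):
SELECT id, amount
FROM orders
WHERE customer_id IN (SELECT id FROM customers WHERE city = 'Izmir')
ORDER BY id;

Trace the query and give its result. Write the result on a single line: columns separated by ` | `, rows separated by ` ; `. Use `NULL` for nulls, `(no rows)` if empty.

1 | 294 ; 9 | 144 ; 10 | 23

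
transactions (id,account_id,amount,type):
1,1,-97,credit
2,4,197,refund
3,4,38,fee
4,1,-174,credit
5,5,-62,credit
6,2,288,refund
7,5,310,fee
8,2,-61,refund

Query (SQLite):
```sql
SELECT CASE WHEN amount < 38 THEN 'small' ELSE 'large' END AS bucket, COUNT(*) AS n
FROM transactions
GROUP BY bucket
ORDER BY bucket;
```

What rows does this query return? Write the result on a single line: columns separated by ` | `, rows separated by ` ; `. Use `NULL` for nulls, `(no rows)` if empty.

large | 4 ; small | 4

Bucket rows by amount < 38 → 'small' else 'large'; count each bucket.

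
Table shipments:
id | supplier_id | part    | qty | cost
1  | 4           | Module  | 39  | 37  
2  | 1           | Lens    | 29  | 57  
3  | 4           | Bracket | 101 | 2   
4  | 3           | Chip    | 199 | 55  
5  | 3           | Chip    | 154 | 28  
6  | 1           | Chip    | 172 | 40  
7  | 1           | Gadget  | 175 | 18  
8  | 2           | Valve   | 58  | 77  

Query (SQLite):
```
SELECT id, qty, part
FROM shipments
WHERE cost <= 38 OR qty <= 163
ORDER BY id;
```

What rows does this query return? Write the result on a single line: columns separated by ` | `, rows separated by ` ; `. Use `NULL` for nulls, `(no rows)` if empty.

cost <= 38: ids {1, 3, 5, 7}
qty <= 163: ids {1, 2, 3, 5, 8}
Combine with OR.

1 | 39 | Module ; 2 | 29 | Lens ; 3 | 101 | Bracket ; 5 | 154 | Chip ; 7 | 175 | Gadget ; 8 | 58 | Valve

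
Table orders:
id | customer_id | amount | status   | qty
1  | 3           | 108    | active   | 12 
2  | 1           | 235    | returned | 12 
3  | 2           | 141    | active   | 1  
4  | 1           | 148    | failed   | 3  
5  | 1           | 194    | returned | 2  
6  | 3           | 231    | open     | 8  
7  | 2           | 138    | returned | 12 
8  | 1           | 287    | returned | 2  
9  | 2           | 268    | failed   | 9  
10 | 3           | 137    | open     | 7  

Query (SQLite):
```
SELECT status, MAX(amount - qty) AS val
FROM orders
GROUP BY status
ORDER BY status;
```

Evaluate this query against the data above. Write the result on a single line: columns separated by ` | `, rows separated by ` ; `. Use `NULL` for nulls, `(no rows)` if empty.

For each row compute amount - qty.
Group by status; take MAX of the expression per group.
  active: ids {1, 3} → MAX(amount - qty)=140
  failed: ids {4, 9} → MAX(amount - qty)=259
  open: ids {6, 10} → MAX(amount - qty)=223
  returned: ids {2, 5, 7, 8} → MAX(amount - qty)=285

active | 140 ; failed | 259 ; open | 223 ; returned | 285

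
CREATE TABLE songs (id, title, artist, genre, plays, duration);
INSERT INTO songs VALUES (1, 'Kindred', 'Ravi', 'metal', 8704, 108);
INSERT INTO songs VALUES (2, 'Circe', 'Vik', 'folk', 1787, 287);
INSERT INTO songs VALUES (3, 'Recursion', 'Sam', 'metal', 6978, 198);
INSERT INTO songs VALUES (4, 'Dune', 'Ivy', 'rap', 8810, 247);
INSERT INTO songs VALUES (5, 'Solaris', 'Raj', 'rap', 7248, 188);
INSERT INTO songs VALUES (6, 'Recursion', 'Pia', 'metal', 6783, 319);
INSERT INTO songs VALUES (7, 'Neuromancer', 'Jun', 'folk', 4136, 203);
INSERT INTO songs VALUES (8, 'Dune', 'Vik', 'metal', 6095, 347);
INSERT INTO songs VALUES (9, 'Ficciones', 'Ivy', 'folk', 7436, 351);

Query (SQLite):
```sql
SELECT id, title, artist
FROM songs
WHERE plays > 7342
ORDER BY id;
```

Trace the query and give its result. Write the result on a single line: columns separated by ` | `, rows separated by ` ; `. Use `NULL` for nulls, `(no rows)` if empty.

1 | Kindred | Ravi ; 4 | Dune | Ivy ; 9 | Ficciones | Ivy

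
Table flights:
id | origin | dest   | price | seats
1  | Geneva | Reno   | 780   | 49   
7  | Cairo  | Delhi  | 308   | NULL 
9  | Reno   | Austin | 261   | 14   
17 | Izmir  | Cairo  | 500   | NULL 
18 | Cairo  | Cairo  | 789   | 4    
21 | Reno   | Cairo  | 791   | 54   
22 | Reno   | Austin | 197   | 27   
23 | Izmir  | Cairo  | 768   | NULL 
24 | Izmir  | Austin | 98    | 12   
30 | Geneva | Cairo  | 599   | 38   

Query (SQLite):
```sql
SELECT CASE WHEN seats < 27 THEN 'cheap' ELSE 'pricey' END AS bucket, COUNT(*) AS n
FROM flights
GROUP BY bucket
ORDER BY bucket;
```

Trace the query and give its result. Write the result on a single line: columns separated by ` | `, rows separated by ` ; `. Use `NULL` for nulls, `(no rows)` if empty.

Bucket rows by seats < 27 → 'cheap' else 'pricey'; count each bucket.
NULL < 27 is unknown, so NULL seats falls into ELSE → 'pricey'.

cheap | 3 ; pricey | 7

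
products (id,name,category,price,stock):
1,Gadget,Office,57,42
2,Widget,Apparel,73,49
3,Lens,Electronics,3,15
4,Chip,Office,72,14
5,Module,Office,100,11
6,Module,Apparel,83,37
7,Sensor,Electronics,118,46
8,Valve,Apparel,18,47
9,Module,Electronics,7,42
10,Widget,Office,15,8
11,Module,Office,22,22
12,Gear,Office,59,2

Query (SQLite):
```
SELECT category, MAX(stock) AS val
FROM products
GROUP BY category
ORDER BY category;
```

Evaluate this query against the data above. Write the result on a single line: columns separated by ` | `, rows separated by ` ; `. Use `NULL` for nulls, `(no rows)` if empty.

Apparel | 49 ; Electronics | 46 ; Office | 42

Partition products by category; compute MAX(stock) within each group.
  Apparel: ids {2, 6, 8} → MAX(stock)=49
  Electronics: ids {3, 7, 9} → MAX(stock)=46
  Office: ids {1, 4, 5, 10, 11, 12} → MAX(stock)=42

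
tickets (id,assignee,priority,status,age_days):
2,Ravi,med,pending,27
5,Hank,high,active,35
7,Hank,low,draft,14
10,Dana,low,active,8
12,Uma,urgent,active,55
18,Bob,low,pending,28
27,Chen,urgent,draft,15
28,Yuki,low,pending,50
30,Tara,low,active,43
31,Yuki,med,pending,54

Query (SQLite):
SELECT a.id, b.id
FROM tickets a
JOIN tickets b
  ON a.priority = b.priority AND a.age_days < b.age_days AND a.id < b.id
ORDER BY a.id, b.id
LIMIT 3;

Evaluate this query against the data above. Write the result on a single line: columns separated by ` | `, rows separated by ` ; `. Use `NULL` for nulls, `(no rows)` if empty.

2 | 31 ; 7 | 18 ; 7 | 28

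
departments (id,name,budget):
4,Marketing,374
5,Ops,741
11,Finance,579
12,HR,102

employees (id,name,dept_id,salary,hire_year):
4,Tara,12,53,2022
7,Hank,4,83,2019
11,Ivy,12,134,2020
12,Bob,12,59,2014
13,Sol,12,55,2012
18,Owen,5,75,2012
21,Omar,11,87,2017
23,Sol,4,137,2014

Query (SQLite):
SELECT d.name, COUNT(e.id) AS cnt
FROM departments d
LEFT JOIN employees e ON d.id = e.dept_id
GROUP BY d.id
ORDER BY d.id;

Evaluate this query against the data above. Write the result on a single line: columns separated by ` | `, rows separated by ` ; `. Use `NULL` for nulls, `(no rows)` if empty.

LEFT JOIN keeps every departments row; unmatched ones get NULL for employees columns.
Group by departments.id and compute COUNT(e.id). COUNT(col) of an all-NULL group is 0.
  4: ids {7, 23} → COUNT(e.id)=2
  5: ids {18} → COUNT(e.id)=1
  11: ids {21} → COUNT(e.id)=1
  12: ids {4, 11, 12, 13} → COUNT(e.id)=4

Marketing | 2 ; Ops | 1 ; Finance | 1 ; HR | 4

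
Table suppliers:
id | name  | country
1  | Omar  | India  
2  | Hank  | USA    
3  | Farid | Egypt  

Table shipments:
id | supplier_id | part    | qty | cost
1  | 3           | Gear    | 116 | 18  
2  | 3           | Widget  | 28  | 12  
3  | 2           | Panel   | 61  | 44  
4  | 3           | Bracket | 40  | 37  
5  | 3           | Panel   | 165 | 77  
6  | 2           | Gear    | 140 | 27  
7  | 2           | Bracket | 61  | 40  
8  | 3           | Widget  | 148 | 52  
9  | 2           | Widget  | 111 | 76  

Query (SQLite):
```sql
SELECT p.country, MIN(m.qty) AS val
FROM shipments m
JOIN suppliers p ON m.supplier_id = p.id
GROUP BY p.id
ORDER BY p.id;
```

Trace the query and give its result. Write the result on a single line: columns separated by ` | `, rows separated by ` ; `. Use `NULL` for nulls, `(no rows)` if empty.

Join each shipments row to its suppliers via supplier_id.
Group joined rows by suppliers.id; compute MIN(m.qty) per group.
  2: ids {3, 6, 7, 9} → MIN(m.qty)=61
  3: ids {1, 2, 4, 5, 8} → MIN(m.qty)=28

USA | 61 ; Egypt | 28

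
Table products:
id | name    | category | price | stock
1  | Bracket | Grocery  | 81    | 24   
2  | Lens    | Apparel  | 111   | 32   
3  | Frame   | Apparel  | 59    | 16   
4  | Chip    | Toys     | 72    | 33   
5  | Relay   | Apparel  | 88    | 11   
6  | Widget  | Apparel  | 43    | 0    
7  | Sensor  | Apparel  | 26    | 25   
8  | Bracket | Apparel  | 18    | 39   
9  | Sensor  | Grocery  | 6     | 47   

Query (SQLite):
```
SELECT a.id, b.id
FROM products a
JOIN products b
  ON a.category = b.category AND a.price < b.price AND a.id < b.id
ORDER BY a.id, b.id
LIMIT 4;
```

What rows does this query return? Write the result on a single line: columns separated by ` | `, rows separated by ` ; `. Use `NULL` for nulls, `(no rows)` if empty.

Pairs (a,b) with same category, a.price < b.price, a.id < b.id.
category groups: Apparel:{2,3,5,6,7,8} Grocery:{1,9} Toys:{4}
Ordered by (a.id, b.id); first 4.

3 | 5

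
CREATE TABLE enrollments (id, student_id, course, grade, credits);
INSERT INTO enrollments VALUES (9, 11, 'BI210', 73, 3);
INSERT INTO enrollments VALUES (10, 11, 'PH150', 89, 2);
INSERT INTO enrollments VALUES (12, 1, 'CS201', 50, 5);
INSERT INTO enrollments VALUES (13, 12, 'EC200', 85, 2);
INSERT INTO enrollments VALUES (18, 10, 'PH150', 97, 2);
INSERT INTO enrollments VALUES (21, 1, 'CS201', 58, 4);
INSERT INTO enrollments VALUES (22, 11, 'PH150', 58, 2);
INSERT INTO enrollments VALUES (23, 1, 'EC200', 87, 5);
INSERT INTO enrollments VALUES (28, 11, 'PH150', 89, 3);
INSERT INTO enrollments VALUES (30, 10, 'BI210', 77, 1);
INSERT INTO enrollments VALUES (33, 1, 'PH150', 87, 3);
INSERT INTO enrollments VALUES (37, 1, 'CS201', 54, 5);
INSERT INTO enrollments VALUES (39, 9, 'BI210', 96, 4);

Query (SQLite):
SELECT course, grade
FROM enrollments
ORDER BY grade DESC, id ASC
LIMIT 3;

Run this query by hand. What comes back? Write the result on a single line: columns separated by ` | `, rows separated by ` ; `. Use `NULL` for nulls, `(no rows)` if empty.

Sort by grade desc, tiebreak id asc: (97, id=18), (96, id=39), (89, id=10), (89, id=28), (87, id=23), (87, id=33) …. Take first 3.

PH150 | 97 ; BI210 | 96 ; PH150 | 89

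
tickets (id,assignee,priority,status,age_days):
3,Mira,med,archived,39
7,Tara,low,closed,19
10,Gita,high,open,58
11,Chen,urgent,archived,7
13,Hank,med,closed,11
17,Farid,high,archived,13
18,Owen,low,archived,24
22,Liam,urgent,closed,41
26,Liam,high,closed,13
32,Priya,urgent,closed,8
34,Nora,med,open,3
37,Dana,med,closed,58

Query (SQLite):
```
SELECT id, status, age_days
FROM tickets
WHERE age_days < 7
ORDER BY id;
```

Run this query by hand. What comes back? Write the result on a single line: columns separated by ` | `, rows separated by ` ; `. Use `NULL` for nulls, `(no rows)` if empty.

34 | open | 3

age_days < 7: ids {34}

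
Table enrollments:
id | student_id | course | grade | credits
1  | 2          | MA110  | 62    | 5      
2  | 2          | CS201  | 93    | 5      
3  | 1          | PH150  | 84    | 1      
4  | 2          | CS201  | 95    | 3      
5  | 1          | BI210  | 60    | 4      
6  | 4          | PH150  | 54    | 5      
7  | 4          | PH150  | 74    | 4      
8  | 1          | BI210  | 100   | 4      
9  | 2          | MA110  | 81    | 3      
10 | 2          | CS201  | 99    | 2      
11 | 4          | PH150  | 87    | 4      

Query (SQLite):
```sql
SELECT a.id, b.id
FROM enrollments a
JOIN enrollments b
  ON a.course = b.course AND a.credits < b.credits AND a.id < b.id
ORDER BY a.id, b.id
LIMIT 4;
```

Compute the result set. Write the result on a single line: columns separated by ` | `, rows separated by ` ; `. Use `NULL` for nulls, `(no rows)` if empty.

3 | 6 ; 3 | 7 ; 3 | 11

Pairs (a,b) with same course, a.credits < b.credits, a.id < b.id.
course groups: BI210:{5,8} CS201:{2,4,10} MA110:{1,9} PH150:{3,6,7,11}
Ordered by (a.id, b.id); first 4.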